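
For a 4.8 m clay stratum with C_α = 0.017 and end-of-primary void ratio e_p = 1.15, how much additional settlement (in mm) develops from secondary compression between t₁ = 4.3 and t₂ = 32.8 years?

Secondary compression: S_s = C_α·H/(1+e_p)·log₁₀(t₂/t₁)
S_s = 0.017×4.8/(1+1.15)×log₁₀(32.8/4.3)
    = 0.03795 × 0.8824 = 0.03349 m

S_s ≈ 33.5 mm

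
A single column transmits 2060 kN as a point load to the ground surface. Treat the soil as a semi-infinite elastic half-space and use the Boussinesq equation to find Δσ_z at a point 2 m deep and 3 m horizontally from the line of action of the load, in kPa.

Δσ_z ≈ 12.9 kPa

Boussinesq vertical stress below a point load on an elastic half-space:
Δσ_z = 3P/(2πz²) · [1 + (r/z)²]^(−5/2)
r/z = 3/2 = 1.5; [1+(r/z)²]^(−5/2) = 0.052516.
Δσ_z = 3×2060/(2π×2²) × 0.052516 = 245.89 × 0.052516 = 12.91 kPa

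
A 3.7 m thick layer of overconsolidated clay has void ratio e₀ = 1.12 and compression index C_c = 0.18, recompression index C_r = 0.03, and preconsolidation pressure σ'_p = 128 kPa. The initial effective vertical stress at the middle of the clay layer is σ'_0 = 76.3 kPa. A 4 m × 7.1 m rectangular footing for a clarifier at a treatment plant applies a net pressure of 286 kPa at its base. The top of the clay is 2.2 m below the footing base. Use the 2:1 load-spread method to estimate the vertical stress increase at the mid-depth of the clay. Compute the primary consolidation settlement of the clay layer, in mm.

Mid-depth of clay below the footing base: z = 2.2 + 3.7/2 = 4.05 m.
Stress increase at mid-clay by the 2:1 spreading method:
Δσ = qBL/((B+z)(L+z)) = 286×4×7.1/((4+4.05)(7.1+4.05)) = 90.493 kPa
Final effective stress: σ'_f = 76.3 + 90.493 = 166.79 kPa.
σ'_f = 166.79 > σ'_p = 128 kPa, so the stress path crosses the preconsolidation pressure — recompression up to σ'_p, then virgin compression beyond:
S_c = H/(1+e₀)·[C_r·log₁₀(σ'_p/σ'_0) + C_c·log₁₀(σ'_f/σ'_p)]
    = 3.7/2.12 × [0.03×log₁₀(128/76.3) + 0.18×log₁₀(166.79/128)]
    = 1.7453 × [0.0067406 + 0.020693] = 0.04788 m

S_c ≈ 47.9 mm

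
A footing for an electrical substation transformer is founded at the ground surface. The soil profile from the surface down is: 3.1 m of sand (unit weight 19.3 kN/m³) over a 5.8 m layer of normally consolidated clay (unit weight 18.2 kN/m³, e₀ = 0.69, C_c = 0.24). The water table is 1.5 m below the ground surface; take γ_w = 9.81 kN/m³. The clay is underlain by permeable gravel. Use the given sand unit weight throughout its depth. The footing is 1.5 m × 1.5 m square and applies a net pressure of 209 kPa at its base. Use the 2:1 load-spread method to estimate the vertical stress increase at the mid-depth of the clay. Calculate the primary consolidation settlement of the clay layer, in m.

S_c ≈ 0.0412 m

Mid-depth of clay below the ground surface: z = 3.1 + 5.8/2 = 6 m.
Total vertical stress at mid-clay: σ_v = 19.3×3.1 + 18.2×2.9 = 112.61 kPa.
Pore pressure: u = 9.81×(6 − 1.5) = 44.145 kPa.
Initial effective stress: σ'_0 = σ_v − u = 112.61 − 44.145 = 68.465 kPa.
Stress increase at mid-clay by the 2:1 spreading method:
Δσ = qBL/((B+z)(L+z)) = 209×1.5×1.5/((1.5+6)(1.5+6)) = 8.36 kPa
Final effective stress: σ'_f = σ'_0 + Δσ = 68.465 + 8.36 = 76.825 kPa.
Normally consolidated clay, so the full stress increment lies on the virgin compression line:
S_c = C_c·H/(1+e₀)·log₁₀(σ'_f/σ'_0) = 0.24×5.8/(1+0.69)×log₁₀(76.825/68.465)
    = 0.82367 × 0.050034 = 0.04121 m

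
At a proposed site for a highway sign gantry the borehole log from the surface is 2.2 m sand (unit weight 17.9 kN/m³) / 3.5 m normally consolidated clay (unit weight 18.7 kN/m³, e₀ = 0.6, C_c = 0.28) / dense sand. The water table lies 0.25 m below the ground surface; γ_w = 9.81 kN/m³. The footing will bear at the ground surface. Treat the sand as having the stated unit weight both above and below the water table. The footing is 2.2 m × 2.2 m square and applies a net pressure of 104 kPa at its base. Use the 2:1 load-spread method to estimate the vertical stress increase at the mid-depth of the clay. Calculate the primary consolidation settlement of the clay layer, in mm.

S_c ≈ 84.1 mm

Mid-depth of clay below the ground surface: z = 2.2 + 3.5/2 = 3.95 m.
Total vertical stress at mid-clay: σ_v = 17.9×2.2 + 18.7×1.75 = 72.105 kPa.
Pore pressure: u = 9.81×(3.95 − 0.25) = 36.297 kPa.
Initial effective stress: σ'_0 = σ_v − u = 72.105 − 36.297 = 35.808 kPa.
Stress increase at mid-clay by the 2:1 spreading method:
Δσ = qBL/((B+z)(L+z)) = 104×2.2×2.2/((2.2+3.95)(2.2+3.95)) = 13.308 kPa
Final effective stress: σ'_f = σ'_0 + Δσ = 35.808 + 13.308 = 49.116 kPa.
Normally consolidated clay, so the full stress increment lies on the virgin compression line:
S_c = C_c·H/(1+e₀)·log₁₀(σ'_f/σ'_0) = 0.28×3.5/(1+0.6)×log₁₀(49.116/35.808)
    = 0.6125 × 0.13724 = 0.08406 m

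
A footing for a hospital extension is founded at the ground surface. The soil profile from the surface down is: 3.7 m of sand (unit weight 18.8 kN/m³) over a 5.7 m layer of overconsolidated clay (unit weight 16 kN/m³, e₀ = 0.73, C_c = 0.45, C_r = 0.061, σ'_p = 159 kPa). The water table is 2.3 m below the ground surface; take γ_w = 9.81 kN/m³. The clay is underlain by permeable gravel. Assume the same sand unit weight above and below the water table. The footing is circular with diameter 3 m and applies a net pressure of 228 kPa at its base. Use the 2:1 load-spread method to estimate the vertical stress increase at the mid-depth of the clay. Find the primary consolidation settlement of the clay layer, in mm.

Mid-depth of clay below the ground surface: z = 3.7 + 5.7/2 = 6.55 m.
Total vertical stress at mid-clay: σ_v = 18.8×3.7 + 16×2.85 = 115.16 kPa.
Pore pressure: u = 9.81×(6.55 − 2.3) = 41.693 kPa.
Initial effective stress: σ'_0 = σ_v − u = 115.16 − 41.693 = 73.467 kPa.
Stress increase at mid-clay by the 2:1 spreading method:
Δσ ≈ qD²/(D+z)² = 228×3²/(3+6.55)² = 22.499 kPa
Final effective stress: σ'_f = 73.467 + 22.499 = 95.966 kPa.
σ'_f = 95.966 ≤ σ'_p = 159 kPa, so the clay remains overconsolidated and only the recompression index applies:
S_c = C_r·H/(1+e₀)·log₁₀(σ'_f/σ'_0) = 0.061×5.7/1.73×log₁₀(95.966/73.467)
    = 0.20098 × 0.11603 = 0.02332 m

S_c ≈ 23.3 mm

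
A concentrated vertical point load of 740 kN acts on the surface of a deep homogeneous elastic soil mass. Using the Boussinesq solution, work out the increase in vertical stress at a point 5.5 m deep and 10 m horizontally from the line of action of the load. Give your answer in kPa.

Δσ_z ≈ 0.304 kPa

Boussinesq vertical stress below a point load on an elastic half-space:
Δσ_z = 3P/(2πz²) · [1 + (r/z)²]^(−5/2)
r/z = 10/5.5 = 1.8182; [1+(r/z)²]^(−5/2) = 0.025994.
Δσ_z = 3×740/(2π×5.5²) × 0.025994 = 11.68 × 0.025994 = 0.3036 kPa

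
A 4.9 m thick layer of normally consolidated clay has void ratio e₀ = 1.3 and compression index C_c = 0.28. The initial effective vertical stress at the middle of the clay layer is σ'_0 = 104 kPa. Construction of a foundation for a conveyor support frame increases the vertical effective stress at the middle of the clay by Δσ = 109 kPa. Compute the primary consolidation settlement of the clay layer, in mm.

Final effective stress: σ'_f = σ'_0 + Δσ = 104 + 109 = 213 kPa.
Normally consolidated clay, so the full stress increment lies on the virgin compression line:
S_c = C_c·H/(1+e₀)·log₁₀(σ'_f/σ'_0) = 0.28×4.9/(1+1.3)×log₁₀(213/104)
    = 0.59652 × 0.31135 = 0.1857 m

S_c ≈ 186 mm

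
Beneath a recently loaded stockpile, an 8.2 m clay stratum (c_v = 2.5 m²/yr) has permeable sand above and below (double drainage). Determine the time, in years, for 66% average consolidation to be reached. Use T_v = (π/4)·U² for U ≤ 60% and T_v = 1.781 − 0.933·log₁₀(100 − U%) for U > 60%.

Drainage path length: H_d = H/2 = 4.1 m (double drainage).
U > 60%: T_v = 1.781 − 0.933·log₁₀(100 − 66) = 0.35213.
t = T_v·H_d²/c_v = 0.35213×4.1²/2.5 = 2.368 years.

t ≈ 2.37 years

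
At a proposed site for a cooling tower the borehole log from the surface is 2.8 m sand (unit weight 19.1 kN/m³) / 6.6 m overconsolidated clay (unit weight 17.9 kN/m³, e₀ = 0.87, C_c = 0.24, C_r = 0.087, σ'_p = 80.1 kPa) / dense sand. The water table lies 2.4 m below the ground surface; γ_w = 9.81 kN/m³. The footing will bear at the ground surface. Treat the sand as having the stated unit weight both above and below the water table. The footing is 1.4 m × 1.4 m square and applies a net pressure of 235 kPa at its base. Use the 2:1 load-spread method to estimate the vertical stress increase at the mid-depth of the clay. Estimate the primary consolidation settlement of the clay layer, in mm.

Mid-depth of clay below the ground surface: z = 2.8 + 6.6/2 = 6.1 m.
Total vertical stress at mid-clay: σ_v = 19.1×2.8 + 17.9×3.3 = 112.55 kPa.
Pore pressure: u = 9.81×(6.1 − 2.4) = 36.297 kPa.
Initial effective stress: σ'_0 = σ_v − u = 112.55 − 36.297 = 76.253 kPa.
Stress increase at mid-clay by the 2:1 spreading method:
Δσ = qBL/((B+z)(L+z)) = 235×1.4×1.4/((1.4+6.1)(1.4+6.1)) = 8.1884 kPa
Final effective stress: σ'_f = 76.253 + 8.1884 = 84.441 kPa.
σ'_f = 84.441 > σ'_p = 80.1 kPa, so the stress path crosses the preconsolidation pressure — recompression up to σ'_p, then virgin compression beyond:
S_c = H/(1+e₀)·[C_r·log₁₀(σ'_p/σ'_0) + C_c·log₁₀(σ'_f/σ'_p)]
    = 6.6/1.87 × [0.087×log₁₀(80.1/76.253) + 0.24×log₁₀(84.441/80.1)]
    = 3.5294 × [0.0018597 + 0.005501] = 0.02598 m

S_c ≈ 26 mm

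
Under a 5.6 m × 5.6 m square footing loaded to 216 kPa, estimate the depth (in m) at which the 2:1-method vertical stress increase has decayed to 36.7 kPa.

2:1 spreading — at depth z the loaded area has grown by z in each plan dimension:
qB²/(B+z)² = Δσ_z ⇒ z = B(√(q/Δσ_z) − 1) = 5.6×(√(216/36.7) − 1) = 7.986 m

z ≈ 7.99 m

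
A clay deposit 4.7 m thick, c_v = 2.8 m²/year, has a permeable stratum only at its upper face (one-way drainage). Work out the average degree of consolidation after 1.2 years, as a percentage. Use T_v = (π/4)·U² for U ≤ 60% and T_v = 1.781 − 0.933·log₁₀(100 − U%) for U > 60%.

Drainage path length: H_d = H = 4.7 m (single drainage).
T_v = c_v·t/H_d² = 2.8×1.2/4.7² = 0.15211.
T_v = 0.15211 corresponds to the U ≤ 60% branch:
U = √(4T_v/π) = 0.4401

U ≈ 44 %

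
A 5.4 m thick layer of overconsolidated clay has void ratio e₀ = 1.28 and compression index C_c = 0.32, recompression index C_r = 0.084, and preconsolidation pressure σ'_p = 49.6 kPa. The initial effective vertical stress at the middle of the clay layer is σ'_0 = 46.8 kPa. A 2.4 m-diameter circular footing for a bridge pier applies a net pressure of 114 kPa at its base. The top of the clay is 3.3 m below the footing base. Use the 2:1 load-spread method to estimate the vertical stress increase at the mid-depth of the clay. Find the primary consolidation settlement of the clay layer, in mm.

S_c ≈ 45.6 mm

Mid-depth of clay below the footing base: z = 3.3 + 5.4/2 = 6 m.
Stress increase at mid-clay by the 2:1 spreading method:
Δσ ≈ qD²/(D+z)² = 114×2.4²/(2.4+6)² = 9.3061 kPa
Final effective stress: σ'_f = 46.8 + 9.3061 = 56.106 kPa.
σ'_f = 56.106 > σ'_p = 49.6 kPa, so the stress path crosses the preconsolidation pressure — recompression up to σ'_p, then virgin compression beyond:
S_c = H/(1+e₀)·[C_r·log₁₀(σ'_p/σ'_0) + C_c·log₁₀(σ'_f/σ'_p)]
    = 5.4/2.28 × [0.084×log₁₀(49.6/46.8) + 0.32×log₁₀(56.106/49.6)]
    = 2.3684 × [0.0021198 + 0.017129] = 0.04559 m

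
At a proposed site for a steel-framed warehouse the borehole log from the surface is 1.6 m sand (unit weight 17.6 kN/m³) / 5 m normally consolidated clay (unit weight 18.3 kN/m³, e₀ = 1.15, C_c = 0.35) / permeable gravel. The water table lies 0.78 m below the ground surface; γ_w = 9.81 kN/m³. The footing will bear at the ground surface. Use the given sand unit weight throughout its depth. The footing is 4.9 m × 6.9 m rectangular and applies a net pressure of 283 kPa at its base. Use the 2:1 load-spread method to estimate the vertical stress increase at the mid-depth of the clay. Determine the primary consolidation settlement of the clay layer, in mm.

Mid-depth of clay below the ground surface: z = 1.6 + 5/2 = 4.1 m.
Total vertical stress at mid-clay: σ_v = 17.6×1.6 + 18.3×2.5 = 73.91 kPa.
Pore pressure: u = 9.81×(4.1 − 0.78) = 32.569 kPa.
Initial effective stress: σ'_0 = σ_v − u = 73.91 − 32.569 = 41.341 kPa.
Stress increase at mid-clay by the 2:1 spreading method:
Δσ = qBL/((B+z)(L+z)) = 283×4.9×6.9/((4.9+4.1)(6.9+4.1)) = 96.649 kPa
Final effective stress: σ'_f = σ'_0 + Δσ = 41.341 + 96.649 = 137.99 kPa.
Normally consolidated clay, so the full stress increment lies on the virgin compression line:
S_c = C_c·H/(1+e₀)·log₁₀(σ'_f/σ'_0) = 0.35×5/(1+1.15)×log₁₀(137.99/41.341)
    = 0.81395 × 0.52347 = 0.4261 m

S_c ≈ 426 mm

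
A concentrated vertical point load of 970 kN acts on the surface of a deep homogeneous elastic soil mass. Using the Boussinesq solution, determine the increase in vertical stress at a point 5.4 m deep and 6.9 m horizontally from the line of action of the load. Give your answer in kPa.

Boussinesq vertical stress below a point load on an elastic half-space:
Δσ_z = 3P/(2πz²) · [1 + (r/z)²]^(−5/2)
r/z = 6.9/5.4 = 1.2778; [1+(r/z)²]^(−5/2) = 0.088918.
Δσ_z = 3×970/(2π×5.4²) × 0.088918 = 15.883 × 0.088918 = 1.412 kPa

Δσ_z ≈ 1.41 kPa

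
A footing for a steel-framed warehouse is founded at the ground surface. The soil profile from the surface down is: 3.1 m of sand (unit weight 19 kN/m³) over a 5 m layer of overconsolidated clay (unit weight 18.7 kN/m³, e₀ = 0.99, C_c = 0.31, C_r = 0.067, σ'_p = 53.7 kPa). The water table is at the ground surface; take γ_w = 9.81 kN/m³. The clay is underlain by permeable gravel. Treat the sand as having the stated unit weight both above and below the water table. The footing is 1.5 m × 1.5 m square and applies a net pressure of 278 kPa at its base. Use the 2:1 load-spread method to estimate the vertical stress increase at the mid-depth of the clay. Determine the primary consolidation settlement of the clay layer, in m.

Mid-depth of clay below the ground surface: z = 3.1 + 5/2 = 5.6 m.
Total vertical stress at mid-clay: σ_v = 19×3.1 + 18.7×2.5 = 105.65 kPa.
Pore pressure: u = 9.81×(5.6 − 0) = 54.936 kPa.
Initial effective stress: σ'_0 = σ_v − u = 105.65 − 54.936 = 50.714 kPa.
Stress increase at mid-clay by the 2:1 spreading method:
Δσ = qBL/((B+z)(L+z)) = 278×1.5×1.5/((1.5+5.6)(1.5+5.6)) = 12.408 kPa
Final effective stress: σ'_f = 50.714 + 12.408 = 63.122 kPa.
σ'_f = 63.122 > σ'_p = 53.7 kPa, so the stress path crosses the preconsolidation pressure — recompression up to σ'_p, then virgin compression beyond:
S_c = H/(1+e₀)·[C_r·log₁₀(σ'_p/σ'_0) + C_c·log₁₀(σ'_f/σ'_p)]
    = 5/1.99 × [0.067×log₁₀(53.7/50.714) + 0.31×log₁₀(63.122/53.7)]
    = 2.5126 × [0.0016647 + 0.021764] = 0.05887 m

S_c ≈ 0.0589 m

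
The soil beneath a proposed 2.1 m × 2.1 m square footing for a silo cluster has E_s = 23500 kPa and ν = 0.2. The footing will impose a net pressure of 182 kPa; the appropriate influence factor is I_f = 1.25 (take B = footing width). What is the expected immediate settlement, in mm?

S_e ≈ 19.5 mm

Immediate (elastic) settlement: S_e = q·B·(1−ν²)/E_s · I_f.
S_e = 182 × 2.1 × (1 − 0.2²) / 23500 × 1.25
    = 182 × 2.1 × 0.96 / 23500 × 1.25
    = 0.01952 m = 19.52 mm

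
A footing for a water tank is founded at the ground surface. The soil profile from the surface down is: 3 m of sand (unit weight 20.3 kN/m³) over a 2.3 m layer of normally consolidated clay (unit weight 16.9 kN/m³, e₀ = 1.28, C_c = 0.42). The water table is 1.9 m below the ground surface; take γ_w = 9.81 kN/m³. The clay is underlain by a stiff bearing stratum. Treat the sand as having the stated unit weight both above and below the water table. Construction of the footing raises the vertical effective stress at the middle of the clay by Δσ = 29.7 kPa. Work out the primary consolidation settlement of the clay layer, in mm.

S_c ≈ 75.8 mm

Mid-depth of clay below the ground surface: z = 3 + 2.3/2 = 4.15 m.
Total vertical stress at mid-clay: σ_v = 20.3×3 + 16.9×1.15 = 80.335 kPa.
Pore pressure: u = 9.81×(4.15 − 1.9) = 22.073 kPa.
Initial effective stress: σ'_0 = σ_v − u = 80.335 − 22.073 = 58.262 kPa.
Final effective stress: σ'_f = σ'_0 + Δσ = 58.262 + 29.7 = 87.962 kPa.
Normally consolidated clay, so the full stress increment lies on the virgin compression line:
S_c = C_c·H/(1+e₀)·log₁₀(σ'_f/σ'_0) = 0.42×2.3/(1+1.28)×log₁₀(87.962/58.262)
    = 0.42368 × 0.17891 = 0.0758 m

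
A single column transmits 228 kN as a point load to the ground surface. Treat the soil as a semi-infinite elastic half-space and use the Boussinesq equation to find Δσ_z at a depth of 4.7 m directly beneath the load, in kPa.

Boussinesq vertical stress below a point load on an elastic half-space:
Δσ_z = 3P/(2πz²) · [1 + (r/z)²]^(−5/2)
r/z = 0/4.7 = 0; [1+(r/z)²]^(−5/2) = 1.
Δσ_z = 3×228/(2π×4.7²) × 1 = 4.9281 × 1 = 4.928 kPa

Δσ_z ≈ 4.93 kPa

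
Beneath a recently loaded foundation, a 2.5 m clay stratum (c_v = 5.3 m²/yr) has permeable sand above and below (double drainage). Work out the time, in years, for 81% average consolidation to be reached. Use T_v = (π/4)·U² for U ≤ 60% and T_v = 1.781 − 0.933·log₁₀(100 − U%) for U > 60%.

Drainage path length: H_d = H/2 = 1.25 m (double drainage).
U > 60%: T_v = 1.781 − 0.933·log₁₀(100 − 81) = 0.58792.
t = T_v·H_d²/c_v = 0.58792×1.25²/5.3 = 0.1733 years.

t ≈ 0.173 years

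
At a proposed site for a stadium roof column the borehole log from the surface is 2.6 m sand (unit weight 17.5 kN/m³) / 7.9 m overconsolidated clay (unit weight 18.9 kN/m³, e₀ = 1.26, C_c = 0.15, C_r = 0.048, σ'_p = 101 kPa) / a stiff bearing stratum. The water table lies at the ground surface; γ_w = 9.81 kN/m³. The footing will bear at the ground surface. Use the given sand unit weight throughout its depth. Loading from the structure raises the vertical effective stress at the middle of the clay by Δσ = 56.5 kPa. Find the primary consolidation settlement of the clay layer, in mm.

Mid-depth of clay below the ground surface: z = 2.6 + 7.9/2 = 6.55 m.
Total vertical stress at mid-clay: σ_v = 17.5×2.6 + 18.9×3.95 = 120.16 kPa.
Pore pressure: u = 9.81×(6.55 − 0) = 64.255 kPa.
Initial effective stress: σ'_0 = σ_v − u = 120.16 − 64.255 = 55.905 kPa.
Final effective stress: σ'_f = 55.905 + 56.5 = 112.41 kPa.
σ'_f = 112.41 > σ'_p = 101 kPa, so the stress path crosses the preconsolidation pressure — recompression up to σ'_p, then virgin compression beyond:
S_c = H/(1+e₀)·[C_r·log₁₀(σ'_p/σ'_0) + C_c·log₁₀(σ'_f/σ'_p)]
    = 7.9/2.26 × [0.048×log₁₀(101/55.905) + 0.15×log₁₀(112.41/101)]
    = 3.4956 × [0.01233 + 0.0069725] = 0.06747 m

S_c ≈ 67.5 mm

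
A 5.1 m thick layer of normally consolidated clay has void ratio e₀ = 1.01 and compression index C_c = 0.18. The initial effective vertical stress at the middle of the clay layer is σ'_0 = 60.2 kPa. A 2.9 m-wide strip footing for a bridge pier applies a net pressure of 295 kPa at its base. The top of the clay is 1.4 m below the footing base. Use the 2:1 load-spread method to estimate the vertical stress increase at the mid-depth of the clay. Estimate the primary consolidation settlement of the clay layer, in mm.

Mid-depth of clay below the footing base: z = 1.4 + 5.1/2 = 3.95 m.
Stress increase at mid-clay by the 2:1 spreading method:
Δσ = qB/(B+z) = 295×2.9/(2.9+3.95) = 124.89 kPa
Final effective stress: σ'_f = σ'_0 + Δσ = 60.2 + 124.89 = 185.09 kPa.
Normally consolidated clay, so the full stress increment lies on the virgin compression line:
S_c = C_c·H/(1+e₀)·log₁₀(σ'_f/σ'_0) = 0.18×5.1/(1+1.01)×log₁₀(185.09/60.2)
    = 0.45672 × 0.48779 = 0.2228 m

S_c ≈ 223 mm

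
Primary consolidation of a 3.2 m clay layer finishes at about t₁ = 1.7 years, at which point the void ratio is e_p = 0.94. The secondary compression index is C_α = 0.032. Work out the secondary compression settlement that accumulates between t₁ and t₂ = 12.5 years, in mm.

Secondary compression: S_s = C_α·H/(1+e_p)·log₁₀(t₂/t₁)
S_s = 0.032×3.2/(1+0.94)×log₁₀(12.5/1.7)
    = 0.05278 × 0.8665 = 0.04573 m

S_s ≈ 45.7 mm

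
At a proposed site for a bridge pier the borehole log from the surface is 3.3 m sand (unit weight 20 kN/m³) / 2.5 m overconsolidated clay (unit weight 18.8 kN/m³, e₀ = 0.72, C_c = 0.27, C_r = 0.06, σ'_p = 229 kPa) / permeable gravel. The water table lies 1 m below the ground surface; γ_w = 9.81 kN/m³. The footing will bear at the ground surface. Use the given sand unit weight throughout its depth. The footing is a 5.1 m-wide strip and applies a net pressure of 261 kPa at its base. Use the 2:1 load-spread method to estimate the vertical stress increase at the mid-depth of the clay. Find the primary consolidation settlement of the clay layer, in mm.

S_c ≈ 47.7 mm

Mid-depth of clay below the ground surface: z = 3.3 + 2.5/2 = 4.55 m.
Total vertical stress at mid-clay: σ_v = 20×3.3 + 18.8×1.25 = 89.5 kPa.
Pore pressure: u = 9.81×(4.55 − 1) = 34.825 kPa.
Initial effective stress: σ'_0 = σ_v − u = 89.5 − 34.825 = 54.675 kPa.
Stress increase at mid-clay by the 2:1 spreading method:
Δσ = qB/(B+z) = 261×5.1/(5.1+4.55) = 137.94 kPa
Final effective stress: σ'_f = 54.675 + 137.94 = 192.62 kPa.
σ'_f = 192.62 ≤ σ'_p = 229 kPa, so the clay remains overconsolidated and only the recompression index applies:
S_c = C_r·H/(1+e₀)·log₁₀(σ'_f/σ'_0) = 0.06×2.5/1.72×log₁₀(192.62/54.675)
    = 0.08721 × 0.54691 = 0.0477 m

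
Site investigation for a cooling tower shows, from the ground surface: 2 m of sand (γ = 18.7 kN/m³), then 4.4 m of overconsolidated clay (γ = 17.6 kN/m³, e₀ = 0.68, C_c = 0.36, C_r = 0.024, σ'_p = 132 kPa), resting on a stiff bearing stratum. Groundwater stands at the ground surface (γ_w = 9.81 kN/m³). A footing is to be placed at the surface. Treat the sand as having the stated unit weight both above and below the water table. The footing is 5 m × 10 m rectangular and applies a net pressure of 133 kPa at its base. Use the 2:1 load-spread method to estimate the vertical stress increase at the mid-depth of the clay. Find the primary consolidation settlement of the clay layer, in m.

S_c ≈ 0.0245 m

Mid-depth of clay below the ground surface: z = 2 + 4.4/2 = 4.2 m.
Total vertical stress at mid-clay: σ_v = 18.7×2 + 17.6×2.2 = 76.12 kPa.
Pore pressure: u = 9.81×(4.2 − 0) = 41.202 kPa.
Initial effective stress: σ'_0 = σ_v − u = 76.12 − 41.202 = 34.918 kPa.
Stress increase at mid-clay by the 2:1 spreading method:
Δσ = qBL/((B+z)(L+z)) = 133×5×10/((5+4.2)(10+4.2)) = 50.903 kPa
Final effective stress: σ'_f = 34.918 + 50.903 = 85.821 kPa.
σ'_f = 85.821 ≤ σ'_p = 132 kPa, so the clay remains overconsolidated and only the recompression index applies:
S_c = C_r·H/(1+e₀)·log₁₀(σ'_f/σ'_0) = 0.024×4.4/1.68×log₁₀(85.821/34.918)
    = 0.062856 × 0.39054 = 0.02455 m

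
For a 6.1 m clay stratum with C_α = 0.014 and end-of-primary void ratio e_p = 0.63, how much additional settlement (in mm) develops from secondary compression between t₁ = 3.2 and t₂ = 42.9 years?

S_s ≈ 59.1 mm

Secondary compression: S_s = C_α·H/(1+e_p)·log₁₀(t₂/t₁)
S_s = 0.014×6.1/(1+0.63)×log₁₀(42.9/3.2)
    = 0.05239 × 1.127 = 0.05906 m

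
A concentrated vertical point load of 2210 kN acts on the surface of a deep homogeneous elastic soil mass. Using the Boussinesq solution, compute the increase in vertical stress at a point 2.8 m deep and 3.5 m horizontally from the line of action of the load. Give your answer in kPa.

Boussinesq vertical stress below a point load on an elastic half-space:
Δσ_z = 3P/(2πz²) · [1 + (r/z)²]^(−5/2)
r/z = 3.5/2.8 = 1.25; [1+(r/z)²]^(−5/2) = 0.095135.
Δσ_z = 3×2210/(2π×2.8²) × 0.095135 = 134.59 × 0.095135 = 12.8 kPa

Δσ_z ≈ 12.8 kPa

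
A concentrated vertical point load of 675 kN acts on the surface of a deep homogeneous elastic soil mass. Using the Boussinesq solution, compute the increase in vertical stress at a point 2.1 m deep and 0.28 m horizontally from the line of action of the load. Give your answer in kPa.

Boussinesq vertical stress below a point load on an elastic half-space:
Δσ_z = 3P/(2πz²) · [1 + (r/z)²]^(−5/2)
r/z = 0.28/2.1 = 0.13333; [1+(r/z)²]^(−5/2) = 0.9569.
Δσ_z = 3×675/(2π×2.1²) × 0.9569 = 73.081 × 0.9569 = 69.93 kPa

Δσ_z ≈ 69.9 kPa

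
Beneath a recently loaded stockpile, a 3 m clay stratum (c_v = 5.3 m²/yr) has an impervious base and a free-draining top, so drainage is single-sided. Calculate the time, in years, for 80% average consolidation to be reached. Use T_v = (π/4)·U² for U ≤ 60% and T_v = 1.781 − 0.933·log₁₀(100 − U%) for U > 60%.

Drainage path length: H_d = H = 3 m (single drainage).
U > 60%: T_v = 1.781 − 0.933·log₁₀(100 − 80) = 0.56714.
t = T_v·H_d²/c_v = 0.56714×3²/5.3 = 0.9631 years.

t ≈ 0.963 years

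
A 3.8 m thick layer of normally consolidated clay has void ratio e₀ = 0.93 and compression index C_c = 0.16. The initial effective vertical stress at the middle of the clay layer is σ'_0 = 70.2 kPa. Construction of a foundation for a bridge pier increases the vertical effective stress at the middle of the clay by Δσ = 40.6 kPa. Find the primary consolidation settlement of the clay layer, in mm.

Final effective stress: σ'_f = σ'_0 + Δσ = 70.2 + 40.6 = 110.8 kPa.
Normally consolidated clay, so the full stress increment lies on the virgin compression line:
S_c = C_c·H/(1+e₀)·log₁₀(σ'_f/σ'_0) = 0.16×3.8/(1+0.93)×log₁₀(110.8/70.2)
    = 0.31503 × 0.1982 = 0.06244 m

S_c ≈ 62.4 mm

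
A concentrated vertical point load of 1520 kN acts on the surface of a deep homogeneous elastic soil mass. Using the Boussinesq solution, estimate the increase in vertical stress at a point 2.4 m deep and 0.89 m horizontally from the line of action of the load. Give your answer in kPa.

Boussinesq vertical stress below a point load on an elastic half-space:
Δσ_z = 3P/(2πz²) · [1 + (r/z)²]^(−5/2)
r/z = 0.89/2.4 = 0.37083; [1+(r/z)²]^(−5/2) = 0.72461.
Δσ_z = 3×1520/(2π×2.4²) × 0.72461 = 126 × 0.72461 = 91.3 kPa

Δσ_z ≈ 91.3 kPa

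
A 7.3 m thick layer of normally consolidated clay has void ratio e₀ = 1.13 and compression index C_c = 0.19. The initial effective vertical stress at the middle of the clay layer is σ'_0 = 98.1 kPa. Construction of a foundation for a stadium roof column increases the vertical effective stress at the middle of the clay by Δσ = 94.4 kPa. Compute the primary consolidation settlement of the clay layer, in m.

Final effective stress: σ'_f = σ'_0 + Δσ = 98.1 + 94.4 = 192.5 kPa.
Normally consolidated clay, so the full stress increment lies on the virgin compression line:
S_c = C_c·H/(1+e₀)·log₁₀(σ'_f/σ'_0) = 0.19×7.3/(1+1.13)×log₁₀(192.5/98.1)
    = 0.65117 × 0.29276 = 0.1906 m

S_c ≈ 0.191 m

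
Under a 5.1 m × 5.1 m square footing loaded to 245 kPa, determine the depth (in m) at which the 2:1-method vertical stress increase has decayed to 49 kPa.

2:1 spreading — at depth z the loaded area has grown by z in each plan dimension:
qB²/(B+z)² = Δσ_z ⇒ z = B(√(q/Δσ_z) − 1) = 5.1×(√(245/49) − 1) = 6.304 m

z ≈ 6.3 m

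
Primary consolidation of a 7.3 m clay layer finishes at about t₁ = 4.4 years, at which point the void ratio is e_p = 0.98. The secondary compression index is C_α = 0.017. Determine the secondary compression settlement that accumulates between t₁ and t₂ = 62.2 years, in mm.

Secondary compression: S_s = C_α·H/(1+e_p)·log₁₀(t₂/t₁)
S_s = 0.017×7.3/(1+0.98)×log₁₀(62.2/4.4)
    = 0.06268 × 1.15 = 0.0721 m

S_s ≈ 72.1 mm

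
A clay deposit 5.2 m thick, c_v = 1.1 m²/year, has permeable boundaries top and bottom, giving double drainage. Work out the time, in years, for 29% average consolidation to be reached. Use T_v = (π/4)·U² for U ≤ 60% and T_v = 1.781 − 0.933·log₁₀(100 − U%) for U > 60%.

t ≈ 0.406 years

Drainage path length: H_d = H/2 = 2.6 m (double drainage).
U ≤ 60%: T_v = (π/4)·U² = (π/4)×0.29² = 0.066052.
t = T_v·H_d²/c_v = 0.066052×2.6²/1.1 = 0.4059 years.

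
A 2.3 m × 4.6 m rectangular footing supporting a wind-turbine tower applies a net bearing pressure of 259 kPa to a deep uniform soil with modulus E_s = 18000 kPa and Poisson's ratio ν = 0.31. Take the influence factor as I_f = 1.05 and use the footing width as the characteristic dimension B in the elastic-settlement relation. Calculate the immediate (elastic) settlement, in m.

Immediate (elastic) settlement: S_e = q·B·(1−ν²)/E_s · I_f.
S_e = 259 × 2.3 × (1 − 0.31²) / 18000 × 1.05
    = 259 × 2.3 × 0.9039 / 18000 × 1.05
    = 0.03141 m

S_e ≈ 0.0314 m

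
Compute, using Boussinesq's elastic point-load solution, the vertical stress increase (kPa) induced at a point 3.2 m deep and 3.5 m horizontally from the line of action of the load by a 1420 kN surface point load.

Boussinesq vertical stress below a point load on an elastic half-space:
Δσ_z = 3P/(2πz²) · [1 + (r/z)²]^(−5/2)
r/z = 3.5/3.2 = 1.0938; [1+(r/z)²]^(−5/2) = 0.13989.
Δσ_z = 3×1420/(2π×3.2²) × 0.13989 = 66.211 × 0.13989 = 9.262 kPa

Δσ_z ≈ 9.26 kPa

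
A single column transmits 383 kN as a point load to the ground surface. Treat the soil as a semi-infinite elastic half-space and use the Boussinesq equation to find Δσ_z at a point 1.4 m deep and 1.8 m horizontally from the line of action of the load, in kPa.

Δσ_z ≈ 8.14 kPa

Boussinesq vertical stress below a point load on an elastic half-space:
Δσ_z = 3P/(2πz²) · [1 + (r/z)²]^(−5/2)
r/z = 1.8/1.4 = 1.2857; [1+(r/z)²]^(−5/2) = 0.087223.
Δσ_z = 3×383/(2π×1.4²) × 0.087223 = 93.301 × 0.087223 = 8.138 kPa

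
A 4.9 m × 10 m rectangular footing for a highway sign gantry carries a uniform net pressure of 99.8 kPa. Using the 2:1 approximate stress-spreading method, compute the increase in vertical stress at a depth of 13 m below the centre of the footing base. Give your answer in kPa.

By the 2:1 method the load spreads at 1 horizontal : 2 vertical, so at depth z the loaded area has grown by z in each plan dimension:
Δσ = qBL/((B+z)(L+z)) = 99.8×4.9×10/((4.9+13)(10+13)) = 11.878 kPa

Δσ_z ≈ 11.9 kPa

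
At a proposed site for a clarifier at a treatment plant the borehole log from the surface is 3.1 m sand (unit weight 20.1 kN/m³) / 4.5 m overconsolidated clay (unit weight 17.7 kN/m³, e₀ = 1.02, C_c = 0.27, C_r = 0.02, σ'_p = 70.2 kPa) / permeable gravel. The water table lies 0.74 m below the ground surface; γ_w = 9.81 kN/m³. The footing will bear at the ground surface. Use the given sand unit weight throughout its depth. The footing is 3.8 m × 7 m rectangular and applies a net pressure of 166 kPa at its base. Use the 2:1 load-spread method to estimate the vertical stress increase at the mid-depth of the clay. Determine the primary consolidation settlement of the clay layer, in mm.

S_c ≈ 85.8 mm

Mid-depth of clay below the ground surface: z = 3.1 + 4.5/2 = 5.35 m.
Total vertical stress at mid-clay: σ_v = 20.1×3.1 + 17.7×2.25 = 102.14 kPa.
Pore pressure: u = 9.81×(5.35 − 0.74) = 45.224 kPa.
Initial effective stress: σ'_0 = σ_v − u = 102.14 − 45.224 = 56.916 kPa.
Stress increase at mid-clay by the 2:1 spreading method:
Δσ = qBL/((B+z)(L+z)) = 166×3.8×7/((3.8+5.35)(7+5.35)) = 39.075 kPa
Final effective stress: σ'_f = 56.916 + 39.075 = 95.991 kPa.
σ'_f = 95.991 > σ'_p = 70.2 kPa, so the stress path crosses the preconsolidation pressure — recompression up to σ'_p, then virgin compression beyond:
S_c = H/(1+e₀)·[C_r·log₁₀(σ'_p/σ'_0) + C_c·log₁₀(σ'_f/σ'_p)]
    = 4.5/2.02 × [0.02×log₁₀(70.2/56.916) + 0.27×log₁₀(95.991/70.2)]
    = 2.2277 × [0.0018221 + 0.036691] = 0.0858 m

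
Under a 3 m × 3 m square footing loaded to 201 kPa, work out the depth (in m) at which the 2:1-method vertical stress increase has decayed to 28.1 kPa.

2:1 spreading — at depth z the loaded area has grown by z in each plan dimension:
qB²/(B+z)² = Δσ_z ⇒ z = B(√(q/Δσ_z) − 1) = 3×(√(201/28.1) − 1) = 5.024 m

z ≈ 5.02 m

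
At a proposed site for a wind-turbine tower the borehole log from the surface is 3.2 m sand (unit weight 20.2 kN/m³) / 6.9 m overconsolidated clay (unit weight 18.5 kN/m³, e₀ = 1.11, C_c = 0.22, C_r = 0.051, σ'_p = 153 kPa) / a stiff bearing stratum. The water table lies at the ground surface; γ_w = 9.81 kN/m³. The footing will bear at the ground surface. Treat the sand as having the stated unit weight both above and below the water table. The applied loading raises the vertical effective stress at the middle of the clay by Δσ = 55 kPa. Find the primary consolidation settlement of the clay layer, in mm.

S_c ≈ 45.3 mm

Mid-depth of clay below the ground surface: z = 3.2 + 6.9/2 = 6.65 m.
Total vertical stress at mid-clay: σ_v = 20.2×3.2 + 18.5×3.45 = 128.47 kPa.
Pore pressure: u = 9.81×(6.65 − 0) = 65.237 kPa.
Initial effective stress: σ'_0 = σ_v − u = 128.47 − 65.237 = 63.233 kPa.
Final effective stress: σ'_f = 63.233 + 55 = 118.23 kPa.
σ'_f = 118.23 ≤ σ'_p = 153 kPa, so the clay remains overconsolidated and only the recompression index applies:
S_c = C_r·H/(1+e₀)·log₁₀(σ'_f/σ'_0) = 0.051×6.9/2.11×log₁₀(118.23/63.233)
    = 0.16678 × 0.27178 = 0.04533 m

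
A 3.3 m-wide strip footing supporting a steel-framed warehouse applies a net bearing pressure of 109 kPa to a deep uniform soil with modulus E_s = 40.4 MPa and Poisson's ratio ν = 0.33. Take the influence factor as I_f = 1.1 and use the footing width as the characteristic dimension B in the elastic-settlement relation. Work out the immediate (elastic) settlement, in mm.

Immediate (elastic) settlement: S_e = q·B·(1−ν²)/E_s · I_f.
E_s = 40.4 MPa = 40400 kPa.
S_e = 109 × 3.3 × (1 − 0.33²) / 40400 × 1.1
    = 109 × 3.3 × 0.8911 / 40400 × 1.1
    = 0.008727 m = 8.727 mm

S_e ≈ 8.73 mm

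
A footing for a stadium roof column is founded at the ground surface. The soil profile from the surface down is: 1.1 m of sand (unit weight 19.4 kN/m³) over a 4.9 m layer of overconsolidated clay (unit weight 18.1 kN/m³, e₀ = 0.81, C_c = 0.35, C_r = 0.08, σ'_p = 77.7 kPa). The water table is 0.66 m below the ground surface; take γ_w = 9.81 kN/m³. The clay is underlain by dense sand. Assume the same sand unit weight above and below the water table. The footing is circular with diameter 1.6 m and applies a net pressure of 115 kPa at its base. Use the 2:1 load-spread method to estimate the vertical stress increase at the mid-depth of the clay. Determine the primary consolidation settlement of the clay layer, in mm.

S_c ≈ 24.5 mm

Mid-depth of clay below the ground surface: z = 1.1 + 4.9/2 = 3.55 m.
Total vertical stress at mid-clay: σ_v = 19.4×1.1 + 18.1×2.45 = 65.685 kPa.
Pore pressure: u = 9.81×(3.55 − 0.66) = 28.351 kPa.
Initial effective stress: σ'_0 = σ_v − u = 65.685 − 28.351 = 37.334 kPa.
Stress increase at mid-clay by the 2:1 spreading method:
Δσ ≈ qD²/(D+z)² = 115×1.6²/(1.6+3.55)² = 11.1 kPa
Final effective stress: σ'_f = 37.334 + 11.1 = 48.434 kPa.
σ'_f = 48.434 ≤ σ'_p = 77.7 kPa, so the clay remains overconsolidated and only the recompression index applies:
S_c = C_r·H/(1+e₀)·log₁₀(σ'_f/σ'_0) = 0.08×4.9/1.81×log₁₀(48.434/37.334)
    = 0.21658 × 0.11305 = 0.02448 m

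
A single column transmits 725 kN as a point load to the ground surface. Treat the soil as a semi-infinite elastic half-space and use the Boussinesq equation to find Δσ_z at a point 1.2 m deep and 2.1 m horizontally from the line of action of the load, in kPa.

Boussinesq vertical stress below a point load on an elastic half-space:
Δσ_z = 3P/(2πz²) · [1 + (r/z)²]^(−5/2)
r/z = 2.1/1.2 = 1.75; [1+(r/z)²]^(−5/2) = 0.030062.
Δσ_z = 3×725/(2π×1.2²) × 0.030062 = 240.39 × 0.030062 = 7.227 kPa

Δσ_z ≈ 7.23 kPa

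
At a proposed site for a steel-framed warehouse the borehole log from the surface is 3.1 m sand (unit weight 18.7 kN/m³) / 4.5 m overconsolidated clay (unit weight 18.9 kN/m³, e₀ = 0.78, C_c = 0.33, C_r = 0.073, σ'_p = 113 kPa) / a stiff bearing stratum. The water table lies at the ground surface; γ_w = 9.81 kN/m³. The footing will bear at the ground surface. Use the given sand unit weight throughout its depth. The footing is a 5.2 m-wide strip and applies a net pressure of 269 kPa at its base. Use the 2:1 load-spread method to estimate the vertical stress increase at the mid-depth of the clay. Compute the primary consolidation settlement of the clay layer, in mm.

Mid-depth of clay below the ground surface: z = 3.1 + 4.5/2 = 5.35 m.
Total vertical stress at mid-clay: σ_v = 18.7×3.1 + 18.9×2.25 = 100.5 kPa.
Pore pressure: u = 9.81×(5.35 − 0) = 52.483 kPa.
Initial effective stress: σ'_0 = σ_v − u = 100.5 − 52.483 = 48.017 kPa.
Stress increase at mid-clay by the 2:1 spreading method:
Δσ = qB/(B+z) = 269×5.2/(5.2+5.35) = 132.59 kPa
Final effective stress: σ'_f = 48.017 + 132.59 = 180.61 kPa.
σ'_f = 180.61 > σ'_p = 113 kPa, so the stress path crosses the preconsolidation pressure — recompression up to σ'_p, then virgin compression beyond:
S_c = H/(1+e₀)·[C_r·log₁₀(σ'_p/σ'_0) + C_c·log₁₀(σ'_f/σ'_p)]
    = 4.5/1.78 × [0.073×log₁₀(113/48.017) + 0.33×log₁₀(180.61/113)]
    = 2.5281 × [0.027133 + 0.067209] = 0.2385 m

S_c ≈ 239 mm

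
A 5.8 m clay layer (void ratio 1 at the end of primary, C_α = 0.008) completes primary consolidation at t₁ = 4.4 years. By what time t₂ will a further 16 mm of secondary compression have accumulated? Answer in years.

t₂ ≈ 21.5 years

S_s = C_α·H/(1+e_p)·log₁₀(t₂/t₁) ⇒ log₁₀(t₂/t₁) = S_s·(1+e_p)/(C_α·H).
log₁₀(t₂/t₁) = 0.016 × (1+1) / (0.008×5.8) = 0.6897
t₂ = t₁ × 10^0.6897 = 4.4 × 4.894 = 21.53 years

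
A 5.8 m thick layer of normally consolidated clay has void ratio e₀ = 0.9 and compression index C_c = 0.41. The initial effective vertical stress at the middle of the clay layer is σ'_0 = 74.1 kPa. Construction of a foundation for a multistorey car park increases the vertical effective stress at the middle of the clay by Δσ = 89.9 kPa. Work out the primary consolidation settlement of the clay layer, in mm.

Final effective stress: σ'_f = σ'_0 + Δσ = 74.1 + 89.9 = 164 kPa.
Normally consolidated clay, so the full stress increment lies on the virgin compression line:
S_c = C_c·H/(1+e₀)·log₁₀(σ'_f/σ'_0) = 0.41×5.8/(1+0.9)×log₁₀(164/74.1)
    = 1.2516 × 0.34503 = 0.4318 m

S_c ≈ 432 mm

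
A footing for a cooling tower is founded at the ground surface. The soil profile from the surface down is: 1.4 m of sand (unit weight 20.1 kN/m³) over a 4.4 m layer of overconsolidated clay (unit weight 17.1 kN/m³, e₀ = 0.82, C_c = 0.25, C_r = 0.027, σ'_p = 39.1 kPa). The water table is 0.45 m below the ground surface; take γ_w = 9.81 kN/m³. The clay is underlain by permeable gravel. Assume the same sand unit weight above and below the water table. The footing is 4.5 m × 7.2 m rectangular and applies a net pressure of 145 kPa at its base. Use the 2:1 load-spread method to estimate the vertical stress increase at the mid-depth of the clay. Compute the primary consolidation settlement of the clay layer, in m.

Mid-depth of clay below the ground surface: z = 1.4 + 4.4/2 = 3.6 m.
Total vertical stress at mid-clay: σ_v = 20.1×1.4 + 17.1×2.2 = 65.76 kPa.
Pore pressure: u = 9.81×(3.6 − 0.45) = 30.902 kPa.
Initial effective stress: σ'_0 = σ_v − u = 65.76 − 30.902 = 34.858 kPa.
Stress increase at mid-clay by the 2:1 spreading method:
Δσ = qBL/((B+z)(L+z)) = 145×4.5×7.2/((4.5+3.6)(7.2+3.6)) = 53.704 kPa
Final effective stress: σ'_f = 34.858 + 53.704 = 88.562 kPa.
σ'_f = 88.562 > σ'_p = 39.1 kPa, so the stress path crosses the preconsolidation pressure — recompression up to σ'_p, then virgin compression beyond:
S_c = H/(1+e₀)·[C_r·log₁₀(σ'_p/σ'_0) + C_c·log₁₀(σ'_f/σ'_p)]
    = 4.4/1.82 × [0.027×log₁₀(39.1/34.858) + 0.25×log₁₀(88.562/39.1)]
    = 2.4176 × [0.0013466 + 0.088768] = 0.2179 m

S_c ≈ 0.218 m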